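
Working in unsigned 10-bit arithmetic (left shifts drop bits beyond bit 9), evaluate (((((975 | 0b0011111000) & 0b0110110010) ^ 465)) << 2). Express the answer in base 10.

396

975 = 1111001111
0b0011111000 = 0011111000
→ | → 1111111111 = 1023
0b0110110010 = 0110110010
→ & → 0110110010 = 434
465 = 0111010001
→ ^ → 0001100011 = 99
→ << 2 (mod 2^10) → 0110001100 = 396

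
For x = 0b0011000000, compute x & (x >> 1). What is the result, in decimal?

64

x = 11000000 = 192
x>>1 = 01100000
AND  = 01000000 = 64
(x & (x >> 1) has a 1 wherever x has two consecutive 1 bits.)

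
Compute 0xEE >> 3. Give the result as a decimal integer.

0xEE = 11101110
shift right by 3 → 00011101 = 29
(equivalently, floor(238 / 8))

29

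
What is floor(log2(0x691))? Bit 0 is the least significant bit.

10

0x691 = 11010010001
The topmost 1 is at position 10 (since 2^10 = 1024 ≤ 1681 < 2048).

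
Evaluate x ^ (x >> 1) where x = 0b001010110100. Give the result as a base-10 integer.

1006

x = 1010110100 = 692
x>>1 = 0101011010
XOR  = 1111101110 = 1006
(x ^ (x >> 1) gives the standard binary-reflected Gray code of x.)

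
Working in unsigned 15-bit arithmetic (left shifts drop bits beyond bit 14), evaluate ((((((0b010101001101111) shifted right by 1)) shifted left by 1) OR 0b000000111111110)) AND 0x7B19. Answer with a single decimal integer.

11032

0b010101001101111 = 010101001101111
→ shifted right by 1 → 001010100110111 = 5431
→ shifted left by 1 (mod 2^15) → 010101001101110 = 10862
0b000000111111110 = 000000111111110
→ OR → 010101111111110 = 11262
0x7B19 = 111101100011001
→ AND → 010101100011000 = 11032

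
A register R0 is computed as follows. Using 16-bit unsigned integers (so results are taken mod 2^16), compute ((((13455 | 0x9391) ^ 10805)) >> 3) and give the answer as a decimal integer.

5045

13455 = 0011010010001111
0x9391 = 1001001110010001
→ | → 1011011110011111 = 47007
10805 = 0010101000110101
→ ^ → 1001110110101010 = 40362
→ >> 3 → 0001001110110101 = 5045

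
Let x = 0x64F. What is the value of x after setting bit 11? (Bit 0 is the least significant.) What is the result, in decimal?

3663

x = 011001001111
bit 11 is currently 0; set it via x | (1 << 11) = x | 2048
→ 111001001111 = 3663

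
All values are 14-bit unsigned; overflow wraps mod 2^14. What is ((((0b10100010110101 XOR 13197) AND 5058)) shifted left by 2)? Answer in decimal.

3072

0b10100010110101 = 10100010110101
13197 = 11001110001101
→ XOR → 01101100111000 = 6968
5058 = 01001111000010
→ AND → 01001100000000 = 4864
→ shifted left by 2 (mod 2^14) → 00110000000000 = 3072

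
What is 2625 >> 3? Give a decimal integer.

2625 = 101001000001
shift right by 3 → 000101001000 = 328
(equivalently, floor(2625 / 8))

328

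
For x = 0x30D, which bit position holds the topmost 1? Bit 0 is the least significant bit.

0x30D = 1100001101
The topmost 1 is at position 9 (since 2^9 = 512 ≤ 781 < 1024).

9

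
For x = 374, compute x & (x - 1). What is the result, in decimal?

372

x = 101110110 = 374
x - 1 = 101110101
AND   = 101110100 = 372
(x & (x - 1) clears the lowest set bit of x.)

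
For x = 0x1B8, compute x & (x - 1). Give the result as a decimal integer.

432

x = 110111000 = 440
x - 1 = 110110111
AND   = 110110000 = 432
(x & (x - 1) clears the lowest set bit of x.)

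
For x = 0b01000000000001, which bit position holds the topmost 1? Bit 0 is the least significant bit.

12

0b01000000000001 = 1000000000001
The topmost 1 is at position 12 (since 2^12 = 4096 ≤ 4097 < 8192).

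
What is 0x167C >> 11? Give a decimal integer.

2

0x167C = 1011001111100
shift right by 11 → 0000000000010 = 2
(equivalently, floor(5756 / 2048))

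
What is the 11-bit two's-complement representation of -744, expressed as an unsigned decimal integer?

1304

744 in 11 bits: 01011101000
Invert: 10100010111
Add 1:  10100011000 = 1304
(Check: 2^11 - 744 = 2048 - 744 = 1304.)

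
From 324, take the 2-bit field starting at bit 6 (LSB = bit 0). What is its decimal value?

1

v = 101000100
Shift right by 6: 101
Mask low 2 bits: 01 = 1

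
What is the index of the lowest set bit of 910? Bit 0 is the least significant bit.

910 = 1110001110
Trailing zeros: 1, so the lowest set bit is bit 1 (value 2).

1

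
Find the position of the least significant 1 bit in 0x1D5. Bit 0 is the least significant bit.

0

0x1D5 = 111010101
Trailing zeros: 0, so the lowest set bit is bit 0 (value 1).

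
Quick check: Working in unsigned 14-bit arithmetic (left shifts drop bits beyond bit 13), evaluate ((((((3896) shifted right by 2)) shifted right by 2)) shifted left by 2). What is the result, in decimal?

972

3896 = 00111100111000
→ shifted right by 2 → 00001111001110 = 974
→ shifted right by 2 → 00000011110011 = 243
→ shifted left by 2 (mod 2^14) → 00001111001100 = 972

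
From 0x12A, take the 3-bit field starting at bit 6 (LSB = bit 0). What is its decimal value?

v = 0000100101010
Shift right by 6: 0000100
Mask low 3 bits: 100 = 4

4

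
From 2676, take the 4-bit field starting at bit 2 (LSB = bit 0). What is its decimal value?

13

v = 0101001110100
Shift right by 2: 01010011101
Mask low 4 bits: 1101 = 13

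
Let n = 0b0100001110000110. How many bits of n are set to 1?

6

n = 100001110000110
Count the 1s: 1 + 1 + 1 + 1 + 1 + 1 = 6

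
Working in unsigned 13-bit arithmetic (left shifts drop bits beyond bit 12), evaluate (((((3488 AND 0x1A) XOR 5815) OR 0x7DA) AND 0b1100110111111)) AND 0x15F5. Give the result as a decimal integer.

3488 = 0110110100000
0x1A = 0000000011010
→ AND → 0000000000000 = 0
5815 = 1011010110111
→ XOR → 1011010110111 = 5815
0x7DA = 0011111011010
→ OR → 1011111111111 = 6143
0b1100110111111 = 1100110111111
→ AND → 1000110111111 = 4543
0x15F5 = 1010111110101
→ AND → 1000110110101 = 4533

4533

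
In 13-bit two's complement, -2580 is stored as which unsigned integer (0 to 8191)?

2580 in 13 bits: 0101000010100
Invert: 1010111101011
Add 1:  1010111101100 = 5612
(Check: 2^13 - 2580 = 8192 - 2580 = 5612.)

5612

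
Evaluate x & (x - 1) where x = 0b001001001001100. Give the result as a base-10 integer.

x = 1001001001100 = 4684
x - 1 = 1001001001011
AND   = 1001001001000 = 4680
(x & (x - 1) clears the lowest set bit of x.)

4680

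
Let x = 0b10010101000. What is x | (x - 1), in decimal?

1199

x = 10010101000 = 1192
x - 1 = 10010100111
OR    = 10010101111 = 1199
(x | (x - 1) sets all bits below the lowest set bit.)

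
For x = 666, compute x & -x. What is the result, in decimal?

x = 1010011010 = 666
-x (two's complement) = …0101100110
AND   = 0000000010 = 2
(x & -x isolates the lowest set bit of x.)

2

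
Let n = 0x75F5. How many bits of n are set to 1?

11

0x75F5 = 111010111110101
Count the 1s: 1 + 1 + 1 + 1 + 1 + 1 + 1 + 1 + 1 + 1 + 1 = 11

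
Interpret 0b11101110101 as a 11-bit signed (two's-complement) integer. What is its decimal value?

pattern = 11101110101 (MSB is 1 ⇒ negative)
Invert: 00010001010, add 1 → 00010001011 = 139, so the value is -139.
(Equivalently: 1909 - 2^11 = 1909 - 2048 = -139.)

-139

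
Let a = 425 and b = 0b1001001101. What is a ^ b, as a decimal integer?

996

425 = 0110101001
b = 1001001101
XOR → 1111100100 = 996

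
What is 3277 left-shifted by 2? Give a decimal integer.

3277 = 00110011001101
shift left by 2 → 11001100110100 = 13108
(equivalently, 3277 × 2^2 = 3277 × 4)

13108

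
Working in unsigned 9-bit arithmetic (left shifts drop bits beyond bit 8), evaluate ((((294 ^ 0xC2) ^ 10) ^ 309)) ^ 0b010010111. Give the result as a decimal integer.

76

294 = 100100110
0xC2 = 011000010
→ ^ → 111100100 = 484
10 = 000001010
→ ^ → 111101110 = 494
309 = 100110101
→ ^ → 011011011 = 219
0b010010111 = 010010111
→ ^ → 001001100 = 76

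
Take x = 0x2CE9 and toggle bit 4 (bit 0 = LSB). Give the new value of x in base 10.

11513

x = 10110011101001
bit 4 is currently 0; toggle it via x ^ (1 << 4) = x ^ 16
→ 10110011111001 = 11513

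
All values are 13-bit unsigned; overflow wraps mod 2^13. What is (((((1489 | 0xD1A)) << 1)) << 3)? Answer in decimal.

1489 = 0010111010001
0xD1A = 0110100011010
→ | → 0110111011011 = 3547
→ << 1 (mod 2^13) → 1101110110110 = 7094
→ << 3 (mod 2^13) → 1110110110000 = 7600

7600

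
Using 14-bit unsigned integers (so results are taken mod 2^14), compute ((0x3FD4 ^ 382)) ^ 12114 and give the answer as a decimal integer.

0x3FD4 = 11111111010100
382 = 00000101111110
→ ^ → 11111010101010 = 16042
12114 = 10111101010010
→ ^ → 01000111111000 = 4600

4600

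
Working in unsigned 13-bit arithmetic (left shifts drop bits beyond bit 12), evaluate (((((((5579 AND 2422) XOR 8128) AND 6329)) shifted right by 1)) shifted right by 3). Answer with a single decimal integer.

392

5579 = 1010111001011
2422 = 0100101110110
→ AND → 0000101000010 = 322
8128 = 1111111000000
→ XOR → 1111010000010 = 7810
6329 = 1100010111001
→ AND → 1100010000000 = 6272
→ shifted right by 1 → 0110001000000 = 3136
→ shifted right by 3 → 0000110001000 = 392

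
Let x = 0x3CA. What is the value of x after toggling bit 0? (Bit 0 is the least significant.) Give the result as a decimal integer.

971

x = 00001111001010
bit 0 is currently 0; toggle it via x ^ (1 << 0) = x ^ 1
→ 00001111001011 = 971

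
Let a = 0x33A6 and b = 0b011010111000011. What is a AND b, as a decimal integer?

12674

0x33A6 = 11001110100110
b = 11010111000011
AND → 11000110000010 = 12674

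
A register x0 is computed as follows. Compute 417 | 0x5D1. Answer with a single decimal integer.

417 = 00110100001
0x5D1 = 10111010001
 OR → 10111110001 = 1521

1521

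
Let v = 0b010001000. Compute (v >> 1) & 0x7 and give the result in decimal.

4

v = 010001000
Shift right by 1: 01000100
Mask low 3 bits: 100 = 4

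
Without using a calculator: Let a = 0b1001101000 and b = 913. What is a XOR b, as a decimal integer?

a = 1001101000
913 = 1110010001
XOR → 0111111001 = 505

505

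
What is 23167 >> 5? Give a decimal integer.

23167 = 101101001111111
shift right by 5 → 000001011010011 = 723
(equivalently, floor(23167 / 32))

723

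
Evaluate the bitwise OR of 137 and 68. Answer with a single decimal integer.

137 = 10001001
68 = 01000100
 OR → 11001101 = 205

205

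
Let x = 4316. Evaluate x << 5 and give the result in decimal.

138112

4316 = 000001000011011100
shift left by 5 → 100001101110000000 = 138112
(equivalently, 4316 × 2^5 = 4316 × 32)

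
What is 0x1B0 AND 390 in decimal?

0x1B0 = 110110000
390 = 110000110
AND → 110000000 = 384

384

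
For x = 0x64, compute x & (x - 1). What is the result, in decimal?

x = 1100100 = 100
x - 1 = 1100011
AND   = 1100000 = 96
(x & (x - 1) clears the lowest set bit of x.)

96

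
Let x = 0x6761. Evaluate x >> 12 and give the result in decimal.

6

0x6761 = 110011101100001
shift right by 12 → 000000000000110 = 6
(equivalently, floor(26465 / 4096))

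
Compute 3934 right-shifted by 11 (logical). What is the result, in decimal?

1

3934 = 111101011110
shift right by 11 → 000000000001 = 1
(equivalently, floor(3934 / 2048))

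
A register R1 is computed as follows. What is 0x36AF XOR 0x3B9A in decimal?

3381

0x36AF = 11011010101111
0x3B9A = 11101110011010
XOR → 00110100110101 = 3381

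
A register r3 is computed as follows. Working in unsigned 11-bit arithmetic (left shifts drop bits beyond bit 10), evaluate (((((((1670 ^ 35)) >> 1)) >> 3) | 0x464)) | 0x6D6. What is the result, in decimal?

1670 = 11010000110
35 = 00000100011
→ ^ → 11010100101 = 1701
→ >> 1 → 01101010010 = 850
→ >> 3 → 00001101010 = 106
0x464 = 10001100100
→ | → 10001101110 = 1134
0x6D6 = 11011010110
→ | → 11011111110 = 1790

1790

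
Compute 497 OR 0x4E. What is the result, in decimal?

497 = 111110001
0x4E = 001001110
 OR → 111111111 = 511

511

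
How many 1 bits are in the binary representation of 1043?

4

1043 = 10000010011
Count the 1s: 1 + 1 + 1 + 1 = 4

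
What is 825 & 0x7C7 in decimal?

825 = 01100111001
0x7C7 = 11111000111
AND → 01100000001 = 769

769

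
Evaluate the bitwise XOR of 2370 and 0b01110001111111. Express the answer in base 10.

5437

2370 = 0100101000010
b = 1110001111111
XOR → 1010100111101 = 5437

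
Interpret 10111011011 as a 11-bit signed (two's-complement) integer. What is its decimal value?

pattern = 10111011011 (MSB is 1 ⇒ negative)
Invert: 01000100100, add 1 → 01000100101 = 549, so the value is -549.
(Equivalently: 1499 - 2^11 = 1499 - 2048 = -549.)

-549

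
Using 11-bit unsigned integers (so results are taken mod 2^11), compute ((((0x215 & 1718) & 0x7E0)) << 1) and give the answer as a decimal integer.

0x215 = 01000010101
1718 = 11010110110
→ & → 01000010100 = 532
0x7E0 = 11111100000
→ & → 01000000000 = 512
→ << 1 (mod 2^11) → 10000000000 = 1024

1024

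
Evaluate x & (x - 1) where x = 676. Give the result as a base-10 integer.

672

x = 1010100100 = 676
x - 1 = 1010100011
AND   = 1010100000 = 672
(x & (x - 1) clears the lowest set bit of x.)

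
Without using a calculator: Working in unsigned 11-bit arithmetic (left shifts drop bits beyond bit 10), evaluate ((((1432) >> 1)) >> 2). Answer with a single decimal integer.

1432 = 10110011000
→ >> 1 → 01011001100 = 716
→ >> 2 → 00010110011 = 179

179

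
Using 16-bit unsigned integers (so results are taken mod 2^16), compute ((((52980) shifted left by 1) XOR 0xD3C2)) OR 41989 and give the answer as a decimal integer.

52980 = 1100111011110100
→ shifted left by 1 (mod 2^16) → 1001110111101000 = 40424
0xD3C2 = 1101001111000010
→ XOR → 0100111000101010 = 20010
41989 = 1010010000000101
→ OR → 1110111000101111 = 60975

60975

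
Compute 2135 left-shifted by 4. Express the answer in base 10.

34160

2135 = 0000100001010111
shift left by 4 → 1000010101110000 = 34160
(equivalently, 2135 × 2^4 = 2135 × 16)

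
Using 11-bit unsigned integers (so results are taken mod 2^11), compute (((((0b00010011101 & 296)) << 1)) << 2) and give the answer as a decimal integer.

0b00010011101 = 00010011101
296 = 00100101000
→ & → 00000001000 = 8
→ << 1 (mod 2^11) → 00000010000 = 16
→ << 2 (mod 2^11) → 00001000000 = 64

64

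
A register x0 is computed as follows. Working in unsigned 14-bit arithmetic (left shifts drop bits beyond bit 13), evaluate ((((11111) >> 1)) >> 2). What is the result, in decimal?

1388

11111 = 10101101100111
→ >> 1 → 01010110110011 = 5555
→ >> 2 → 00010101101100 = 1388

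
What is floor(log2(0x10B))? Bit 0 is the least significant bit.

8

0x10B = 100001011
The topmost 1 is at position 8 (since 2^8 = 256 ≤ 267 < 512).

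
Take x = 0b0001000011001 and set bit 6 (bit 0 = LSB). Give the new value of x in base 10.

601

x = 0001000011001
bit 6 is currently 0; set it via x | (1 << 6) = x | 64
→ 0001001011001 = 601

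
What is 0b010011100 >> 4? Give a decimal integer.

9

x = 10011100
shift right by 4 → 00001001 = 9
(equivalently, floor(156 / 16))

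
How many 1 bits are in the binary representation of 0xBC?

5

0xBC = 10111100
Count the 1s: 1 + 1 + 1 + 1 + 1 = 5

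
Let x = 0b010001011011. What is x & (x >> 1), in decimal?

x = 10001011011 = 1115
x>>1 = 01000101101
AND  = 00000001001 = 9
(x & (x >> 1) has a 1 wherever x has two consecutive 1 bits.)

9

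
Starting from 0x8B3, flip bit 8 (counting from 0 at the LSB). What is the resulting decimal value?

x = 100010110011
bit 8 is currently 0; toggle it via x ^ (1 << 8) = x ^ 256
→ 100110110011 = 2483

2483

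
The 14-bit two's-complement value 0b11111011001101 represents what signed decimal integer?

pattern = 11111011001101 (MSB is 1 ⇒ negative)
Invert: 00000100110010, add 1 → 00000100110011 = 307, so the value is -307.
(Equivalently: 16077 - 2^14 = 16077 - 16384 = -307.)

-307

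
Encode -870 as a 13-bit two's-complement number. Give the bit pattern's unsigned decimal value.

7322

870 in 13 bits: 0001101100110
Invert: 1110010011001
Add 1:  1110010011010 = 7322
(Check: 2^13 - 870 = 8192 - 870 = 7322.)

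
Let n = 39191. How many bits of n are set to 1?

8

39191 = 1001100100010111
Count the 1s: 1 + 1 + 1 + 1 + 1 + 1 + 1 + 1 = 8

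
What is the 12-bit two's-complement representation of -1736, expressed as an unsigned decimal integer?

2360

1736 in 12 bits: 011011001000
Invert: 100100110111
Add 1:  100100111000 = 2360
(Check: 2^12 - 1736 = 4096 - 1736 = 2360.)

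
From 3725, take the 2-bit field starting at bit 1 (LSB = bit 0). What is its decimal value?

2

v = 111010001101
Shift right by 1: 11101000110
Mask low 2 bits: 10 = 2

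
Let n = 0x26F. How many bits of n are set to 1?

7

0x26F = 1001101111
Count the 1s: 1 + 1 + 1 + 1 + 1 + 1 + 1 = 7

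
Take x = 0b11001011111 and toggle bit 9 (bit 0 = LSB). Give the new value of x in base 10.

x = 11001011111
bit 9 is currently 1; toggle it via x ^ (1 << 9) = x ^ 512
→ 10001011111 = 1119

1119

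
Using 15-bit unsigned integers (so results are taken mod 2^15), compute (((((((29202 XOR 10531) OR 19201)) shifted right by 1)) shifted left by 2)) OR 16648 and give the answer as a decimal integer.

29202 = 111001000010010
10531 = 010100100100011
→ XOR → 101101100110001 = 23345
19201 = 100101100000001
→ OR → 101101100110001 = 23345
→ shifted right by 1 → 010110110011000 = 11672
→ shifted left by 2 (mod 2^15) → 011011001100000 = 13920
16648 = 100000100001000
→ OR → 111011101101000 = 30568

30568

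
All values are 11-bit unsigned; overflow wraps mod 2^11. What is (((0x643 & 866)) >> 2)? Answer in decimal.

144

0x643 = 11001000011
866 = 01101100010
→ & → 01001000010 = 578
→ >> 2 → 00010010000 = 144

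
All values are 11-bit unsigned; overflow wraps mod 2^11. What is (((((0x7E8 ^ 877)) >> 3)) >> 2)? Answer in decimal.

0x7E8 = 11111101000
877 = 01101101101
→ ^ → 10010000101 = 1157
→ >> 3 → 00010010000 = 144
→ >> 2 → 00000100100 = 36

36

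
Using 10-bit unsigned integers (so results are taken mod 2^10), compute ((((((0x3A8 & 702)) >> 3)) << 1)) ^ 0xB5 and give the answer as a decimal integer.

0x3A8 = 1110101000
702 = 1010111110
→ & → 1010101000 = 680
→ >> 3 → 0001010101 = 85
→ << 1 (mod 2^10) → 0010101010 = 170
0xB5 = 0010110101
→ ^ → 0000011111 = 31

31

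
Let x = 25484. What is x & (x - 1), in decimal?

25480

x = 110001110001100 = 25484
x - 1 = 110001110001011
AND   = 110001110001000 = 25480
(x & (x - 1) clears the lowest set bit of x.)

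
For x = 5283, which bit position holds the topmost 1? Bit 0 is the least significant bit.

12

5283 = 1010010100011
The topmost 1 is at position 12 (since 2^12 = 4096 ≤ 5283 < 8192).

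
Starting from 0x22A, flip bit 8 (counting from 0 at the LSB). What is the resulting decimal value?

x = 1000101010
bit 8 is currently 0; toggle it via x ^ (1 << 8) = x ^ 256
→ 1100101010 = 810

810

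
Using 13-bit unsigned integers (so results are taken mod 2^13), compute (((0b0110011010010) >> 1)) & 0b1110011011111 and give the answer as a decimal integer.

0b0110011010010 = 0110011010010
→ >> 1 → 0011001101001 = 1641
0b1110011011111 = 1110011011111
→ & → 0010001001001 = 1097

1097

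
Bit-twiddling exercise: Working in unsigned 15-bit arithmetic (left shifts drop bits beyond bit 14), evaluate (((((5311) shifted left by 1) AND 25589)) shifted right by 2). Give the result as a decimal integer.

2141

5311 = 001010010111111
→ shifted left by 1 (mod 2^15) → 010100101111110 = 10622
25589 = 110001111110101
→ AND → 010000101110100 = 8564
→ shifted right by 2 → 000100001011101 = 2141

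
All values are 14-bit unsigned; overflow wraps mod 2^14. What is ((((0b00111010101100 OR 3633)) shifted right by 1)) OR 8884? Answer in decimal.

0b00111010101100 = 00111010101100
3633 = 00111000110001
→ OR → 00111010111101 = 3773
→ shifted right by 1 → 00011101011110 = 1886
8884 = 10001010110100
→ OR → 10011111111110 = 10238

10238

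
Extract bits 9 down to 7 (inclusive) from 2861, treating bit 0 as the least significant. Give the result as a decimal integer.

6

v = 101100101101
Shift right by 7: 10110
Mask low 3 bits: 110 = 6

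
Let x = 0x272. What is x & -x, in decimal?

2

x = 1001110010 = 626
-x (two's complement) = …0110001110
AND   = 0000000010 = 2
(x & -x isolates the lowest set bit of x.)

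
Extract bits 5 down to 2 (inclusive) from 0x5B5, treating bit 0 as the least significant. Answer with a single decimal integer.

13

v = 10110110101
Shift right by 2: 101101101
Mask low 4 bits: 1101 = 13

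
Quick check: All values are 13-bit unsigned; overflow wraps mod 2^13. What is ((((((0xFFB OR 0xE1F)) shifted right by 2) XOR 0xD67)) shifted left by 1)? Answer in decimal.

0xFFB = 0111111111011
0xE1F = 0111000011111
→ OR → 0111111111111 = 4095
→ shifted right by 2 → 0001111111111 = 1023
0xD67 = 0110101100111
→ XOR → 0111010011000 = 3736
→ shifted left by 1 (mod 2^13) → 1110100110000 = 7472

7472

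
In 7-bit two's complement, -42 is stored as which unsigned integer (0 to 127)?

42 in 7 bits: 0101010
Invert: 1010101
Add 1:  1010110 = 86
(Check: 2^7 - 42 = 128 - 42 = 86.)

86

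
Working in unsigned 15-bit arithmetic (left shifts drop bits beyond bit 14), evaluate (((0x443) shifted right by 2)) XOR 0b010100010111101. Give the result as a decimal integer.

10669

0x443 = 000010001000011
→ shifted right by 2 → 000000100010000 = 272
0b010100010111101 = 010100010111101
→ XOR → 010100110101101 = 10669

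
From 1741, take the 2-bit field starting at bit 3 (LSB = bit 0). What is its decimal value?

v = 00011011001101
Shift right by 3: 00011011001
Mask low 2 bits: 01 = 1

1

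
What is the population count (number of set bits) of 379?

7

379 = 101111011
Count the 1s: 1 + 1 + 1 + 1 + 1 + 1 + 1 = 7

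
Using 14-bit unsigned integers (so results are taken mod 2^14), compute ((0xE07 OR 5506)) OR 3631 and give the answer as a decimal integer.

0xE07 = 00111000000111
5506 = 01010110000010
→ OR → 01111110000111 = 8071
3631 = 00111000101111
→ OR → 01111110101111 = 8111

8111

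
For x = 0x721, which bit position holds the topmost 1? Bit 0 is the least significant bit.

0x721 = 11100100001
The topmost 1 is at position 10 (since 2^10 = 1024 ≤ 1825 < 2048).

10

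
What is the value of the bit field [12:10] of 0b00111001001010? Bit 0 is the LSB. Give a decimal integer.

v = 00111001001010
Shift right by 10: 0011
Mask low 3 bits: 011 = 3

3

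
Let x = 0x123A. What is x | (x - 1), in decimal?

x = 1001000111010 = 4666
x - 1 = 1001000111001
OR    = 1001000111011 = 4667
(x | (x - 1) sets all bits below the lowest set bit.)

4667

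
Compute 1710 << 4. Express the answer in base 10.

27360

1710 = 000011010101110
shift left by 4 → 110101011100000 = 27360
(equivalently, 1710 × 2^4 = 1710 × 16)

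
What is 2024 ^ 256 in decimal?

1768

2024 = 11111101000
256 = 00100000000
XOR → 11011101000 = 1768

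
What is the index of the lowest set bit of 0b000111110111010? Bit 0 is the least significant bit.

1

0b000111110111010 = 111110111010
Trailing zeros: 1, so the lowest set bit is bit 1 (value 2).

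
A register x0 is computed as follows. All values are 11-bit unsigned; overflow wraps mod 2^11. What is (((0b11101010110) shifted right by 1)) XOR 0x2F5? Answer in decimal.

0b11101010110 = 11101010110
→ shifted right by 1 → 01110101011 = 939
0x2F5 = 01011110101
→ XOR → 00101011110 = 350

350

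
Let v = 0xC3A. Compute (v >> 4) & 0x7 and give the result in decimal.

v = 00110000111010
Shift right by 4: 0011000011
Mask low 3 bits: 011 = 3

3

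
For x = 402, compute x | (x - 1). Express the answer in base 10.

x = 110010010 = 402
x - 1 = 110010001
OR    = 110010011 = 403
(x | (x - 1) sets all bits below the lowest set bit.)

403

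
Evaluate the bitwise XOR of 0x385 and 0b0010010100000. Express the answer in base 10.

1829

0x385 = 01110000101
b = 10010100000
XOR → 11100100101 = 1829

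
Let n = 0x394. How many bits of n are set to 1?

5

0x394 = 1110010100
Count the 1s: 1 + 1 + 1 + 1 + 1 = 5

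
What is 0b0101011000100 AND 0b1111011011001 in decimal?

2752

a = 0101011000100
b = 1111011011001
AND → 0101011000000 = 2752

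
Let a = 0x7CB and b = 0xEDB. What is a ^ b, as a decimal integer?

0x7CB = 011111001011
0xEDB = 111011011011
XOR → 100100010000 = 2320

2320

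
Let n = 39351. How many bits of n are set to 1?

39351 = 1001100110110111
Count the 1s: 1 + 1 + 1 + 1 + 1 + 1 + 1 + 1 + 1 + 1 = 10

10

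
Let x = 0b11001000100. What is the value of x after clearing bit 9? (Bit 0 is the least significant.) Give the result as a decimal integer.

x = 11001000100
bit 9 is currently 1; clear it via x & ~(1 << 9) = x & ~512
→ 10001000100 = 1092

1092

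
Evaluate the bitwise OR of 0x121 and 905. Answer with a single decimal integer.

937

0x121 = 0100100001
905 = 1110001001
 OR → 1110101001 = 937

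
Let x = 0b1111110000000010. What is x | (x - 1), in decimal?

x = 1111110000000010 = 64514
x - 1 = 1111110000000001
OR    = 1111110000000011 = 64515
(x | (x - 1) sets all bits below the lowest set bit.)

64515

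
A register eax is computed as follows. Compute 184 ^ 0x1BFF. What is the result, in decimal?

184 = 0000010111000
0x1BFF = 1101111111111
XOR → 1101101000111 = 6983

6983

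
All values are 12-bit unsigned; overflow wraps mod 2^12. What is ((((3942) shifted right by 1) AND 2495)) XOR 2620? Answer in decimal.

3942 = 111101100110
→ shifted right by 1 → 011110110011 = 1971
2495 = 100110111111
→ AND → 000110110011 = 435
2620 = 101000111100
→ XOR → 101110001111 = 2959

2959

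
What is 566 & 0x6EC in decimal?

566 = 01000110110
0x6EC = 11011101100
AND → 01000100100 = 548

548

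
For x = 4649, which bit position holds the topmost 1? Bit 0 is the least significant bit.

4649 = 1001000101001
The topmost 1 is at position 12 (since 2^12 = 4096 ≤ 4649 < 8192).

12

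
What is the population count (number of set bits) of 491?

491 = 111101011
Count the 1s: 1 + 1 + 1 + 1 + 1 + 1 + 1 = 7

7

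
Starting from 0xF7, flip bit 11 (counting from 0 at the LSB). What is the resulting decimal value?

2295

x = 00000011110111
bit 11 is currently 0; toggle it via x ^ (1 << 11) = x ^ 2048
→ 00100011110111 = 2295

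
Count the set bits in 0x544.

0x544 = 10101000100
Count the 1s: 1 + 1 + 1 + 1 = 4

4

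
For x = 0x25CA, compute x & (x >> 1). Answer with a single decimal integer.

x = 10010111001010 = 9674
x>>1 = 01001011100101
AND  = 00000011000000 = 192
(x & (x >> 1) has a 1 wherever x has two consecutive 1 bits.)

192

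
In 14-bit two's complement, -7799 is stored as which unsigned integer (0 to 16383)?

8585

7799 in 14 bits: 01111001110111
Invert: 10000110001000
Add 1:  10000110001001 = 8585
(Check: 2^14 - 7799 = 16384 - 7799 = 8585.)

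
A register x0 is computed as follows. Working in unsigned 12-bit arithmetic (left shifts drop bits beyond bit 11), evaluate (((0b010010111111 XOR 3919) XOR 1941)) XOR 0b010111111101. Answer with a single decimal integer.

0b010010111111 = 010010111111
3919 = 111101001111
→ XOR → 101111110000 = 3056
1941 = 011110010101
→ XOR → 110001100101 = 3173
0b010111111101 = 010111111101
→ XOR → 100110011000 = 2456

2456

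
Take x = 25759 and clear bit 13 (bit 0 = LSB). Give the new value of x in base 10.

x = 110010010011111
bit 13 is currently 1; clear it via x & ~(1 << 13) = x & ~8192
→ 100010010011111 = 17567

17567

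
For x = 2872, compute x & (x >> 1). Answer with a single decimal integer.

x = 101100111000 = 2872
x>>1 = 010110011100
AND  = 000100011000 = 280
(x & (x >> 1) has a 1 wherever x has two consecutive 1 bits.)

280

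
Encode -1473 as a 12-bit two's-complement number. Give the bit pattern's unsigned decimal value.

1473 in 12 bits: 010111000001
Invert: 101000111110
Add 1:  101000111111 = 2623
(Check: 2^12 - 1473 = 4096 - 1473 = 2623.)

2623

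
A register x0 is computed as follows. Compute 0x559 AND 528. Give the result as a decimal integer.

0x559 = 10101011001
528 = 01000010000
AND → 00000010000 = 16

16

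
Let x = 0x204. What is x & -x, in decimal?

4

x = 1000000100 = 516
-x (two's complement) = …0111111100
AND   = 0000000100 = 4
(x & -x isolates the lowest set bit of x.)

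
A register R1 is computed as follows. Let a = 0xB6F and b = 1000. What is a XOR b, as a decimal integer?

2183

0xB6F = 101101101111
1000 = 001111101000
XOR → 100010000111 = 2183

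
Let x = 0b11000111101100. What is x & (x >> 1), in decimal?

4324

x = 11000111101100 = 12780
x>>1 = 01100011110110
AND  = 01000011100100 = 4324
(x & (x >> 1) has a 1 wherever x has two consecutive 1 bits.)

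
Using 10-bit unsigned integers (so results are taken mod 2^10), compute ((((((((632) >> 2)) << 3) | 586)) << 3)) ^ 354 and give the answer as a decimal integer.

690

632 = 1001111000
→ >> 2 → 0010011110 = 158
→ << 3 (mod 2^10) → 0011110000 = 240
586 = 1001001010
→ | → 1011111010 = 762
→ << 3 (mod 2^10) → 1111010000 = 976
354 = 0101100010
→ ^ → 1010110010 = 690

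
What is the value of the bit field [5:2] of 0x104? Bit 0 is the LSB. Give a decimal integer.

v = 100000100
Shift right by 2: 1000001
Mask low 4 bits: 0001 = 1

1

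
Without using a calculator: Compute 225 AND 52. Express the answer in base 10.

32

225 = 11100001
52 = 00110100
AND → 00100000 = 32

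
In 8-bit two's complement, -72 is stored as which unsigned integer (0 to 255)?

184

72 in 8 bits: 01001000
Invert: 10110111
Add 1:  10111000 = 184
(Check: 2^8 - 72 = 256 - 72 = 184.)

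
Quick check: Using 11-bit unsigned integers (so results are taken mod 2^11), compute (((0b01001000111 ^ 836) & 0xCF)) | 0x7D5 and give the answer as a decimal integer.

0b01001000111 = 01001000111
836 = 01101000100
→ ^ → 00100000011 = 259
0xCF = 00011001111
→ & → 00000000011 = 3
0x7D5 = 11111010101
→ | → 11111010111 = 2007

2007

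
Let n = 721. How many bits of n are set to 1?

721 = 1011010001
Count the 1s: 1 + 1 + 1 + 1 + 1 = 5

5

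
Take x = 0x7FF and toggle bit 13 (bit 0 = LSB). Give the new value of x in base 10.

10239

x = 000011111111111
bit 13 is currently 0; toggle it via x ^ (1 << 13) = x ^ 8192
→ 010011111111111 = 10239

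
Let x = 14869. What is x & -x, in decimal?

1

x = 11101000010101 = 14869
-x (two's complement) = …00010111101011
AND   = 00000000000001 = 1
(x & -x isolates the lowest set bit of x.)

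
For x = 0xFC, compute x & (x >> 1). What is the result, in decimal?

x = 11111100 = 252
x>>1 = 01111110
AND  = 01111100 = 124
(x & (x >> 1) has a 1 wherever x has two consecutive 1 bits.)

124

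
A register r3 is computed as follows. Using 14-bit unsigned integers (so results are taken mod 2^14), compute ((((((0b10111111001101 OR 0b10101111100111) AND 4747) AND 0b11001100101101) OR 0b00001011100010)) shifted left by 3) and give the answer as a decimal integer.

0b10111111001101 = 10111111001101
0b10101111100111 = 10101111100111
→ OR → 10111111101111 = 12271
4747 = 01001010001011
→ AND → 00001010001011 = 651
0b11001100101101 = 11001100101101
→ AND → 00001000001001 = 521
0b00001011100010 = 00001011100010
→ OR → 00001011101011 = 747
→ shifted left by 3 (mod 2^14) → 01011101011000 = 5976

5976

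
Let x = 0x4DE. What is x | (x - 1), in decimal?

x = 10011011110 = 1246
x - 1 = 10011011101
OR    = 10011011111 = 1247
(x | (x - 1) sets all bits below the lowest set bit.)

1247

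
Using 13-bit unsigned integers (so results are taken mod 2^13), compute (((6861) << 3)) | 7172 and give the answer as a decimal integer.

6861 = 1101011001101
→ << 3 (mod 2^13) → 1011001101000 = 5736
7172 = 1110000000100
→ | → 1111001101100 = 7788

7788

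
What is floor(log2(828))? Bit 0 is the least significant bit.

828 = 1100111100
The topmost 1 is at position 9 (since 2^9 = 512 ≤ 828 < 1024).

9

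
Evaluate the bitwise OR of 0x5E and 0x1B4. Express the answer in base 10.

510

0x5E = 001011110
0x1B4 = 110110100
 OR → 111111110 = 510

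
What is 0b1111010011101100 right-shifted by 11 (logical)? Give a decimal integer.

x = 1111010011101100
shift right by 11 → 0000000000011110 = 30
(equivalently, floor(62700 / 2048))

30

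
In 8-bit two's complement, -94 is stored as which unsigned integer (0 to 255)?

94 in 8 bits: 01011110
Invert: 10100001
Add 1:  10100010 = 162
(Check: 2^8 - 94 = 256 - 94 = 162.)

162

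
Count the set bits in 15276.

9

15276 = 11101110101100
Count the 1s: 1 + 1 + 1 + 1 + 1 + 1 + 1 + 1 + 1 = 9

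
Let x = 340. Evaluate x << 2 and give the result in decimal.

1360

340 = 00101010100
shift left by 2 → 10101010000 = 1360
(equivalently, 340 × 2^2 = 340 × 4)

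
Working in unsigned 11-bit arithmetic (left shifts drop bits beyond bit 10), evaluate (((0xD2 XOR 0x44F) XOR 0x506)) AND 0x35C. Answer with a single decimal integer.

0xD2 = 00011010010
0x44F = 10001001111
→ XOR → 10010011101 = 1181
0x506 = 10100000110
→ XOR → 00110011011 = 411
0x35C = 01101011100
→ AND → 00100011000 = 280

280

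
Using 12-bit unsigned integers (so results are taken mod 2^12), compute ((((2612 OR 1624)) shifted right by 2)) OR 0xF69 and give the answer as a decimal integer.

4095

2612 = 101000110100
1624 = 011001011000
→ OR → 111001111100 = 3708
→ shifted right by 2 → 001110011111 = 927
0xF69 = 111101101001
→ OR → 111111111111 = 4095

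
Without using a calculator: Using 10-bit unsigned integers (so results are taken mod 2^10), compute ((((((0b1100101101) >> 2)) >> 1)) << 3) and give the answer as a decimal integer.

808

0b1100101101 = 1100101101
→ >> 2 → 0011001011 = 203
→ >> 1 → 0001100101 = 101
→ << 3 (mod 2^10) → 1100101000 = 808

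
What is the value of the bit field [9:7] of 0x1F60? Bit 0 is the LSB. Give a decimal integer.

6

v = 01111101100000
Shift right by 7: 0111110
Mask low 3 bits: 110 = 6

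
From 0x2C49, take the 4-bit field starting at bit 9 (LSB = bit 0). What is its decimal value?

v = 10110001001001
Shift right by 9: 10110
Mask low 4 bits: 0110 = 6

6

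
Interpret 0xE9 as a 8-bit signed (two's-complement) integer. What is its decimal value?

pattern = 11101001 (MSB is 1 ⇒ negative)
Invert: 00010110, add 1 → 00010111 = 23, so the value is -23.
(Equivalently: 233 - 2^8 = 233 - 256 = -23.)

-23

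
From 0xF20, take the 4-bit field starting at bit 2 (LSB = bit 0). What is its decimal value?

8

v = 00111100100000
Shift right by 2: 001111001000
Mask low 4 bits: 1000 = 8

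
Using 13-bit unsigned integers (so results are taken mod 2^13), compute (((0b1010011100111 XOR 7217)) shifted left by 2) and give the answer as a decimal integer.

856

0b1010011100111 = 1010011100111
7217 = 1110000110001
→ XOR → 0100011010110 = 2262
→ shifted left by 2 (mod 2^13) → 0001101011000 = 856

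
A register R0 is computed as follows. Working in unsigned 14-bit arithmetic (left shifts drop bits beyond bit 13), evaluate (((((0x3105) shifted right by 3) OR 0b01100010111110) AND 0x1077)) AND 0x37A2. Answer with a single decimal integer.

4130

0x3105 = 11000100000101
→ shifted right by 3 → 00011000100000 = 1568
0b01100010111110 = 01100010111110
→ OR → 01111010111110 = 7870
0x1077 = 01000001110111
→ AND → 01000000110110 = 4150
0x37A2 = 11011110100010
→ AND → 01000000100010 = 4130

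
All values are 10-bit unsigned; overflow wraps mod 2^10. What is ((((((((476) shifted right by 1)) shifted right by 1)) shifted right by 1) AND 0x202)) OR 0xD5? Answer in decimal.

215

476 = 0111011100
→ shifted right by 1 → 0011101110 = 238
→ shifted right by 1 → 0001110111 = 119
→ shifted right by 1 → 0000111011 = 59
0x202 = 1000000010
→ AND → 0000000010 = 2
0xD5 = 0011010101
→ OR → 0011010111 = 215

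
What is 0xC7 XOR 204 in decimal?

0xC7 = 11000111
204 = 11001100
XOR → 00001011 = 11

11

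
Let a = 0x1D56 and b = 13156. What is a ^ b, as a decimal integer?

0x1D56 = 01110101010110
13156 = 11001101100100
XOR → 10111000110010 = 11826

11826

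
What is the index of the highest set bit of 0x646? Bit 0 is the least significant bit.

10

0x646 = 11001000110
The topmost 1 is at position 10 (since 2^10 = 1024 ≤ 1606 < 2048).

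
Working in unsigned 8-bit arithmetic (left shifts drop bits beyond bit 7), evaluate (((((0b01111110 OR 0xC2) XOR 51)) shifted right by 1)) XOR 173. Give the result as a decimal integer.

0b01111110 = 01111110
0xC2 = 11000010
→ OR → 11111110 = 254
51 = 00110011
→ XOR → 11001101 = 205
→ shifted right by 1 → 01100110 = 102
173 = 10101101
→ XOR → 11001011 = 203

203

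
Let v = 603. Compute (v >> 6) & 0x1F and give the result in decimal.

v = 01001011011
Shift right by 6: 01001
Mask low 5 bits: 01001 = 9

9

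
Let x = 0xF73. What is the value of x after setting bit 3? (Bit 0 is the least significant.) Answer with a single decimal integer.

x = 0111101110011
bit 3 is currently 0; set it via x | (1 << 3) = x | 8
→ 0111101111011 = 3963

3963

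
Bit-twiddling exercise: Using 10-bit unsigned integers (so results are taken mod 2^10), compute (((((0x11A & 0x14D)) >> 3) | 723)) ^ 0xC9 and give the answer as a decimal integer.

570

0x11A = 0100011010
0x14D = 0101001101
→ & → 0100001000 = 264
→ >> 3 → 0000100001 = 33
723 = 1011010011
→ | → 1011110011 = 755
0xC9 = 0011001001
→ ^ → 1000111010 = 570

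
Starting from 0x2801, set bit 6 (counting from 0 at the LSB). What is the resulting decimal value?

10305

x = 10100000000001
bit 6 is currently 0; set it via x | (1 << 6) = x | 64
→ 10100001000001 = 10305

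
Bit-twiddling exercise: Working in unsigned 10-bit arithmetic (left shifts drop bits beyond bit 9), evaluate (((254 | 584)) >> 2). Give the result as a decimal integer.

191

254 = 0011111110
584 = 1001001000
→ | → 1011111110 = 766
→ >> 2 → 0010111111 = 191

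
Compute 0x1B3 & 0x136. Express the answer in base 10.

0x1B3 = 110110011
0x136 = 100110110
AND → 100110010 = 306

306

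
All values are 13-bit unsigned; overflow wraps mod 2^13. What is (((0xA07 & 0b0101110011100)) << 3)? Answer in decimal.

4128

0xA07 = 0101000000111
0b0101110011100 = 0101110011100
→ & → 0101000000100 = 2564
→ << 3 (mod 2^13) → 1000000100000 = 4128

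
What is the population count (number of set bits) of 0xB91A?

8

0xB91A = 1011100100011010
Count the 1s: 1 + 1 + 1 + 1 + 1 + 1 + 1 + 1 = 8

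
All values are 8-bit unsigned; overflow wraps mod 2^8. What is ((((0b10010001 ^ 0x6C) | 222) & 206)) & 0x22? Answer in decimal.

2

0b10010001 = 10010001
0x6C = 01101100
→ ^ → 11111101 = 253
222 = 11011110
→ | → 11111111 = 255
206 = 11001110
→ & → 11001110 = 206
0x22 = 00100010
→ & → 00000010 = 2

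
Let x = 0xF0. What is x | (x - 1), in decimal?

x = 11110000 = 240
x - 1 = 11101111
OR    = 11111111 = 255
(x | (x - 1) sets all bits below the lowest set bit.)

255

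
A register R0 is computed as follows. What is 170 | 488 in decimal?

490

170 = 010101010
488 = 111101000
 OR → 111101010 = 490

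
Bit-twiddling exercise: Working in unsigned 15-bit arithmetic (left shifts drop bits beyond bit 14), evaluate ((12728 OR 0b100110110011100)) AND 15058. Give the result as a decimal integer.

12728 = 011000110111000
0b100110110011100 = 100110110011100
→ OR → 111110110111100 = 32188
15058 = 011101011010010
→ AND → 011100010010000 = 14480

14480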